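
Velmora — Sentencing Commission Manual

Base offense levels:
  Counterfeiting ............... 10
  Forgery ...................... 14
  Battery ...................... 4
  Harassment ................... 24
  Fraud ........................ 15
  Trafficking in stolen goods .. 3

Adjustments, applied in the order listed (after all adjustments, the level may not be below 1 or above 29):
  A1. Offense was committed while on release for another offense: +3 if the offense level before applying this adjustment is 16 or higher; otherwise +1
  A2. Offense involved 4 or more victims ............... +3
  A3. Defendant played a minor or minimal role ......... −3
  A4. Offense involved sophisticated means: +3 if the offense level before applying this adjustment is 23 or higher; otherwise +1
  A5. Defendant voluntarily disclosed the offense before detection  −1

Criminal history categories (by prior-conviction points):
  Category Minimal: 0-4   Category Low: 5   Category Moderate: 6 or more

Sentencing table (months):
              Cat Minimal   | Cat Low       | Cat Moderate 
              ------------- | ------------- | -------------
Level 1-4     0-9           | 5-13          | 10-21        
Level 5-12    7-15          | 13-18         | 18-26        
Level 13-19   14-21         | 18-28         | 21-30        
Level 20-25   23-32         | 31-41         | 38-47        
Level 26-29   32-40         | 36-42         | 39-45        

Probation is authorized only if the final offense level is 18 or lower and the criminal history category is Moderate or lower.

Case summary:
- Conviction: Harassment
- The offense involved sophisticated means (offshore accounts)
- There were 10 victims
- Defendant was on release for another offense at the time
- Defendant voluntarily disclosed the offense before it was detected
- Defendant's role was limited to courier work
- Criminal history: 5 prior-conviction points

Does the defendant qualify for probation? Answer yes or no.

No

Base offense level for harassment: 24.
A1 applies (level before this adjustment is 24 ≥ 16, so +3): 24 + 3 = 27.
A2 applies: 27 + 3 = 30.
A3 applies: 30 − 3 = 27.
A4 applies (level before this adjustment is 27 ≥ 23, so +3): 27 + 3 = 30.
A5 applies: 30 − 1 = 29.
Final offense level: 29.
Criminal history: 5 prior points → Category Low (5).
Level 29 falls in the 26-29 band.
Grid: Level 26-29 × Category Low = 36-42 months.
Probation check: level 29 > 18 and category Low ≤ Moderate → not eligible.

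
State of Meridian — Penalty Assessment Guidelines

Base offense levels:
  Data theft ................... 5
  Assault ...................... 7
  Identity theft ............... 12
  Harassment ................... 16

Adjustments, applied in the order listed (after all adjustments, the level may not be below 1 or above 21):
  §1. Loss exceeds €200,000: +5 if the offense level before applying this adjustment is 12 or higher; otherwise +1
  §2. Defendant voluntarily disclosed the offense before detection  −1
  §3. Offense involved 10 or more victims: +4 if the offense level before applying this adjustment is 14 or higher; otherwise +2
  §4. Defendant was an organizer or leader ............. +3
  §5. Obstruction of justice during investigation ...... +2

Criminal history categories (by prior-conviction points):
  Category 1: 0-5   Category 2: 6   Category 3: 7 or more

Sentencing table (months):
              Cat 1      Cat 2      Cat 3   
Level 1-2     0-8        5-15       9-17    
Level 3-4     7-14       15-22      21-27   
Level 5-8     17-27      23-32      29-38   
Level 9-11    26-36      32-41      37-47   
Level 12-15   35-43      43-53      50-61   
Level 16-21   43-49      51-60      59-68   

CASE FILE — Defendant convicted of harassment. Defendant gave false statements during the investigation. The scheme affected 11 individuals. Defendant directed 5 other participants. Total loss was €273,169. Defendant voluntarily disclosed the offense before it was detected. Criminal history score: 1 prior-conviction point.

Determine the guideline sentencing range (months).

Base offense level for harassment: 16.
§1 applies (level before this adjustment is 16 ≥ 12, so +5): 16 + 5 = 21.
§2 applies: 21 − 1 = 20.
§3 applies (level before this adjustment is 20 ≥ 14, so +4): 20 + 4 = 24.
§4 applies: 24 + 3 = 27.
§5 applies: 27 + 2 = 29.
Level 29 exceeds the maximum of 21; capped at 21.
Final offense level: 21.
Criminal history: 1 prior point → Category 1 (0-5).
Level 21 falls in the 16-21 band.
Grid: Level 16-21 × Category 1 = 43-49 months.

43-49 months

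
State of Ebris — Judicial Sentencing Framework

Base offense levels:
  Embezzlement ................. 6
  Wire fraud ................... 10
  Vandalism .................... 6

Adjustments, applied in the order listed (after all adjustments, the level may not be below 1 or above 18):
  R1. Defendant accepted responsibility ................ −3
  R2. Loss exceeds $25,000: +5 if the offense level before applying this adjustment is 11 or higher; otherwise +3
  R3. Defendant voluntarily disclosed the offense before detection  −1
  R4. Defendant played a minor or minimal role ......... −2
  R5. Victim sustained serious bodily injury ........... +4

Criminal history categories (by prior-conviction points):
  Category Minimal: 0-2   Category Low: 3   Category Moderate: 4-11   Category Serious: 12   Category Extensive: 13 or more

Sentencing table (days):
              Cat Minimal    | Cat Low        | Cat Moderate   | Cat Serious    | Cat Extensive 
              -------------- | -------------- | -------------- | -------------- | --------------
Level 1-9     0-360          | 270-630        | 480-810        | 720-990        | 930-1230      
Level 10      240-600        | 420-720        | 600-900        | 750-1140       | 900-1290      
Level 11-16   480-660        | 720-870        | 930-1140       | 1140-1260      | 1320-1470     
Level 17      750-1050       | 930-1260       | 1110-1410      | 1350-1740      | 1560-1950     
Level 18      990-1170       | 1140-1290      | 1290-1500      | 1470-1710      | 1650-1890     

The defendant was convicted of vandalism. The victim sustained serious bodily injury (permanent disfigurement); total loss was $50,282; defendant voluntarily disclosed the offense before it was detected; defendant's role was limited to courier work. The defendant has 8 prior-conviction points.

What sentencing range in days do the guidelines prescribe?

600-900 days

Base offense level for vandalism: 6.
R2 applies (level before this adjustment is 6 < 11, so +3): 6 + 3 = 9.
R3 applies: 9 − 1 = 8.
R4 applies: 8 − 2 = 6.
R5 applies: 6 + 4 = 10.
Final offense level: 10.
Criminal history: 8 prior points → Category Moderate (4-11).
Level 10 falls in the 10 band.
Grid: Level 10 × Category Moderate = 600-900 days.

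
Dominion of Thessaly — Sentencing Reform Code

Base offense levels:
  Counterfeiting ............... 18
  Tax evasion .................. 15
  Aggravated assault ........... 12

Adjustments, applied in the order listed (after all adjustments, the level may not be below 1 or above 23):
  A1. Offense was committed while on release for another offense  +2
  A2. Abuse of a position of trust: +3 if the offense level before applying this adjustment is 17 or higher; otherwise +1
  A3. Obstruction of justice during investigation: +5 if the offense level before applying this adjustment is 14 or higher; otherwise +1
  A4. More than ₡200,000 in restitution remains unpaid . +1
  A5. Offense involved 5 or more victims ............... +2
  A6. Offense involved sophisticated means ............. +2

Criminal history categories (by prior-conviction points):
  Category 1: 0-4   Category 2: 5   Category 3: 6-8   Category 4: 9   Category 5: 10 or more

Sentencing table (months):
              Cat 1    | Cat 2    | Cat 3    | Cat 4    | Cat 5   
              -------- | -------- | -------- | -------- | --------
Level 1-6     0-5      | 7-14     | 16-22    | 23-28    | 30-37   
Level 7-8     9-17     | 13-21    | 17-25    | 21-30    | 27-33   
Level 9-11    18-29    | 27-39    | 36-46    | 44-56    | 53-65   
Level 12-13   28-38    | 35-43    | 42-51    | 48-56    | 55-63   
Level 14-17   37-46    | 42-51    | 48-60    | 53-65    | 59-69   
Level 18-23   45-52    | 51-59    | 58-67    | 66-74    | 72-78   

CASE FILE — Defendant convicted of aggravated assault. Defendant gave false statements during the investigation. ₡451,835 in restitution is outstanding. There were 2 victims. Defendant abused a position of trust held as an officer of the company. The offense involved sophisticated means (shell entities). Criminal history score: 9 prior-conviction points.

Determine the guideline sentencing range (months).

53-65 months

Base offense level for aggravated assault: 12.
A2 applies (level before this adjustment is 12 < 17, so +1): 12 + 1 = 13.
A3 applies (level before this adjustment is 13 < 14, so +1): 13 + 1 = 14.
A4 applies: 14 + 1 = 15.
A6 applies: 15 + 2 = 17.
Final offense level: 17.
Criminal history: 9 prior points → Category 4 (9).
Level 17 falls in the 14-17 band.
Grid: Level 14-17 × Category 4 = 53-65 months.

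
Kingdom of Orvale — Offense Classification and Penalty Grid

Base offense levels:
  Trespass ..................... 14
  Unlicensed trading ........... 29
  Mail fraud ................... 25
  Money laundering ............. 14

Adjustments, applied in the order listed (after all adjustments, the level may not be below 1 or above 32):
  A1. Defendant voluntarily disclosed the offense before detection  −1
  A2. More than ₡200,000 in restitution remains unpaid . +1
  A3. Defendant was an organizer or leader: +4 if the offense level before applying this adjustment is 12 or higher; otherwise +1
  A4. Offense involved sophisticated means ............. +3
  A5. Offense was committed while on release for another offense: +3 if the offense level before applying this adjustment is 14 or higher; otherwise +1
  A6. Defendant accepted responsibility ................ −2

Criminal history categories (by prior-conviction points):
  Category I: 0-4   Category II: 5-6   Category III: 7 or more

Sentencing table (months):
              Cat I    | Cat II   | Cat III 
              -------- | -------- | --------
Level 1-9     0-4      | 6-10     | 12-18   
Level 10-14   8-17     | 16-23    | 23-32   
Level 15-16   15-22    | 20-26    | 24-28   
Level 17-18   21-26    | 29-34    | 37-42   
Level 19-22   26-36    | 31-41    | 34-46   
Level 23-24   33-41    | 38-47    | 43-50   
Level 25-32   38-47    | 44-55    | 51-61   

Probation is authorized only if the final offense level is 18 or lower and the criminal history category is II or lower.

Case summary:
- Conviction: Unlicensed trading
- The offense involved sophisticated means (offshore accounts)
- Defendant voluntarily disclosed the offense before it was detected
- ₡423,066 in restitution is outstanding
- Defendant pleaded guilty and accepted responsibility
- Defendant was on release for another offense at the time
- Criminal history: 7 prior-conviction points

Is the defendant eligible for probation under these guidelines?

No

Base offense level for unlicensed trading: 29.
A1 applies: 29 − 1 = 28.
A2 applies: 28 + 1 = 29.
A4 applies: 29 + 3 = 32.
A5 applies (level before this adjustment is 32 ≥ 14, so +3): 32 + 3 = 35.
A6 applies: 35 − 2 = 33.
Level 33 exceeds the maximum of 32; capped at 32.
Final offense level: 32.
Criminal history: 7 prior points → Category III (7+).
Level 32 falls in the 25-32 band.
Grid: Level 25-32 × Category III = 51-61 months.
Probation check: level 32 > 18 and category III > II → not eligible.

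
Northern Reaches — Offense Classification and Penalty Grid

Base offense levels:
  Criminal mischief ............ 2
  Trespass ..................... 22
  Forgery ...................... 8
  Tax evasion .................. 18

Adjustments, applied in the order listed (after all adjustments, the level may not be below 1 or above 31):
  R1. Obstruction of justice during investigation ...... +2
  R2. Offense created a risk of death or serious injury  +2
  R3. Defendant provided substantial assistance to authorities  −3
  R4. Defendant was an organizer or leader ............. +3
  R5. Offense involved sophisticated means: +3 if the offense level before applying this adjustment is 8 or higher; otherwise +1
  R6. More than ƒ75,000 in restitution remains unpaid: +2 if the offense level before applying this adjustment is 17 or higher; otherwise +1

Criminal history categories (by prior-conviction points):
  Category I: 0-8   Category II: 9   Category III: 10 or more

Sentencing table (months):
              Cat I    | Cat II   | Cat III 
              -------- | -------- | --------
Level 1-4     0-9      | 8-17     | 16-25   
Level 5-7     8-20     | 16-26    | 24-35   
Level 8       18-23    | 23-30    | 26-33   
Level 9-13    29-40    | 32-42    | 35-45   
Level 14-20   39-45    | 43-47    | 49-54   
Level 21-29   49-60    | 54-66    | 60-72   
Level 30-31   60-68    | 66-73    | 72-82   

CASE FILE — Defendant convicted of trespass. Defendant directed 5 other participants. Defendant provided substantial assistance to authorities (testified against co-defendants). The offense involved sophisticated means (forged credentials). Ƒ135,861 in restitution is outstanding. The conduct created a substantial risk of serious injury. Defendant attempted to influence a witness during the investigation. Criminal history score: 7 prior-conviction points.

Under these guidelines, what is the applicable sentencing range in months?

Base offense level for trespass: 22.
R1 applies: 22 + 2 = 24.
R2 applies: 24 + 2 = 26.
R3 applies: 26 − 3 = 23.
R4 applies: 23 + 3 = 26.
R5 applies (level before this adjustment is 26 ≥ 8, so +3): 26 + 3 = 29.
R6 applies (level before this adjustment is 29 ≥ 17, so +2): 29 + 2 = 31.
Final offense level: 31.
Criminal history: 7 prior points → Category I (0-8).
Level 31 falls in the 30-31 band.
Grid: Level 30-31 × Category I = 60-68 months.

60-68 months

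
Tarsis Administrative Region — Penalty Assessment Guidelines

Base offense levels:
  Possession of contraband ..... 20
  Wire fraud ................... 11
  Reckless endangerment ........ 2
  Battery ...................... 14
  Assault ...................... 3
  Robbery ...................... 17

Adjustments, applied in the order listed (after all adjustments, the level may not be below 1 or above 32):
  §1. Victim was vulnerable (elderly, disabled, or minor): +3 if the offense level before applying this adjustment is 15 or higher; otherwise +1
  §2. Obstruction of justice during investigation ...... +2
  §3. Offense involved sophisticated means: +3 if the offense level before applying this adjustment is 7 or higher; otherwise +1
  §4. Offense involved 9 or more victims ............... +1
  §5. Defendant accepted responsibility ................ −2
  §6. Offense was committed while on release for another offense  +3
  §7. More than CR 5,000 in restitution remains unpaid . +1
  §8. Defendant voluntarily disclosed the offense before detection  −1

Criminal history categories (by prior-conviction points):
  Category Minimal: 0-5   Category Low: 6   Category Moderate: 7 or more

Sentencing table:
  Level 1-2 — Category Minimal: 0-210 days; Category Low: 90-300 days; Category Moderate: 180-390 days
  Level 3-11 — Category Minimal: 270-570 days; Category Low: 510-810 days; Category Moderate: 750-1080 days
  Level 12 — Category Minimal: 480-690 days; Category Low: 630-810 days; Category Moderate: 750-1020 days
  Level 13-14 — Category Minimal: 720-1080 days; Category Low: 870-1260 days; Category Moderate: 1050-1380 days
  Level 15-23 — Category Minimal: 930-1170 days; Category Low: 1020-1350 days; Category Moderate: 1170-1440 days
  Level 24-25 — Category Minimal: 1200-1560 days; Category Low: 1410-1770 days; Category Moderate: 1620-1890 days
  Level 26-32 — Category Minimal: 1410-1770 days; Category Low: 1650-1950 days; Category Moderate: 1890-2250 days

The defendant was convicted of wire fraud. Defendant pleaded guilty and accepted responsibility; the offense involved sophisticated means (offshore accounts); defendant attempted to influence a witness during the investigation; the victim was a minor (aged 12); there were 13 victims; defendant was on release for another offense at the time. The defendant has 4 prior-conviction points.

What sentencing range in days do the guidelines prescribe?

930-1170 days

Base offense level for wire fraud: 11.
§1 applies (level before this adjustment is 11 < 15, so +1): 11 + 1 = 12.
§2 applies: 12 + 2 = 14.
§3 applies (level before this adjustment is 14 ≥ 7, so +3): 14 + 3 = 17.
§4 applies: 17 + 1 = 18.
§5 applies: 18 − 2 = 16.
§6 applies: 16 + 3 = 19.
Final offense level: 19.
Criminal history: 4 prior points → Category Minimal (0-5).
Level 19 falls in the 15-23 band.
Grid: Level 15-23 × Category Minimal = 930-1170 days.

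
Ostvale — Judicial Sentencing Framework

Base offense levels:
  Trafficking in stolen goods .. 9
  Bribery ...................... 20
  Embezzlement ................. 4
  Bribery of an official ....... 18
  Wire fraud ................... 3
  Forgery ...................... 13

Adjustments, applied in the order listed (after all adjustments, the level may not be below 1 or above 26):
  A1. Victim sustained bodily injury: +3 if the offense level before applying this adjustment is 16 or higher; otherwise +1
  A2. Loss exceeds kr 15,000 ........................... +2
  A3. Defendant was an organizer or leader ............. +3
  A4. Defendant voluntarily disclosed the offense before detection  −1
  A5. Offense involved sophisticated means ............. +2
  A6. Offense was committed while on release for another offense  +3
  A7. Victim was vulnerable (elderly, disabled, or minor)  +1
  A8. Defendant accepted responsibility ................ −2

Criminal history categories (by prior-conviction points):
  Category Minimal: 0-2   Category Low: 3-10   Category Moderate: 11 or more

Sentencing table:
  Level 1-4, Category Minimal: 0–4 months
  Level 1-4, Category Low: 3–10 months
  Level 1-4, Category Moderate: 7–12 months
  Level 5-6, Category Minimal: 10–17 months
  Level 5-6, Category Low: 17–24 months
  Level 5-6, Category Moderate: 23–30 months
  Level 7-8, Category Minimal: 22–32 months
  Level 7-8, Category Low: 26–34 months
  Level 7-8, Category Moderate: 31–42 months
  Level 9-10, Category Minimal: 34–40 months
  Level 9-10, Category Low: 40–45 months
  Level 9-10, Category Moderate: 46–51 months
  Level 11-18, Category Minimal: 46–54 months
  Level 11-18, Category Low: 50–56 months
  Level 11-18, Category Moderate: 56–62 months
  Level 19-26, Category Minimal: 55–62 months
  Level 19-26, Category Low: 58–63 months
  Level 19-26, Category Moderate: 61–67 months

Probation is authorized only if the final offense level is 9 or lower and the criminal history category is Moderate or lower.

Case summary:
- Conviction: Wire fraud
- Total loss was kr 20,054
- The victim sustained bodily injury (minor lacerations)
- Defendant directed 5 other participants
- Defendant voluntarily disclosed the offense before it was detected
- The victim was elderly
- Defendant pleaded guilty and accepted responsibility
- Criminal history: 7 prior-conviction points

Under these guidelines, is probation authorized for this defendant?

Yes

Base offense level for wire fraud: 3.
A1 applies (level before this adjustment is 3 < 16, so +1): 3 + 1 = 4.
A2 applies: 4 + 2 = 6.
A3 applies: 6 + 3 = 9.
A4 applies: 9 − 1 = 8.
A7 applies: 8 + 1 = 9.
A8 applies: 9 − 2 = 7.
Final offense level: 7.
Criminal history: 7 prior points → Category Low (3-10).
Level 7 falls in the 7-8 band.
Grid: Level 7-8 × Category Low = 26-34 months.
Probation check: level 7 ≤ 9 and category Low ≤ Moderate → eligible.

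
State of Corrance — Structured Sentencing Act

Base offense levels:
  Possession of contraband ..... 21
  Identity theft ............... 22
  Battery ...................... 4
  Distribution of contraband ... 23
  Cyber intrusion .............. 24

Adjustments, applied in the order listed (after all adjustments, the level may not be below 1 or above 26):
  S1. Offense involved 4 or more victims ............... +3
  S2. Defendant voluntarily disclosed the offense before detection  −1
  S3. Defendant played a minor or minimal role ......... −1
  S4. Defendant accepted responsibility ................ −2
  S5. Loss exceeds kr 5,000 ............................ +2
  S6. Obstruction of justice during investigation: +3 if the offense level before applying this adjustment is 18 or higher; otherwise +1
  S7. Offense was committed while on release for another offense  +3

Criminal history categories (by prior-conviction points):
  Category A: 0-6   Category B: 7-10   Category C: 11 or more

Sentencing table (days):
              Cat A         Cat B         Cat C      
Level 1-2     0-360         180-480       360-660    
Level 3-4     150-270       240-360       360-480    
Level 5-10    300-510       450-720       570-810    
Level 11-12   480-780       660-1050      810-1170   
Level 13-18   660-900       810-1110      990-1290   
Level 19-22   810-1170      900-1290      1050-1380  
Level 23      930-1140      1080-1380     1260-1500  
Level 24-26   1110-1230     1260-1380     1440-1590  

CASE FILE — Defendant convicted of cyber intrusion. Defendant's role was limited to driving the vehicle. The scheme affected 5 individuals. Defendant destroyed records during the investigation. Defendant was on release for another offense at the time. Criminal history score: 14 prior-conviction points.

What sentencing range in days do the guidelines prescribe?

Base offense level for cyber intrusion: 24.
S1 applies: 24 + 3 = 27.
S2 does not apply.
S3 applies: 27 − 1 = 26.
S4 does not apply.
S5 does not apply.
S6 applies (level before this adjustment is 26 ≥ 18, so +3): 26 + 3 = 29.
S7 applies: 29 + 3 = 32.
Level 32 exceeds the maximum of 26; capped at 26.
Final offense level: 26.
Criminal history: 14 prior points → Category C (11+).
Level 26 falls in the 24-26 band.
Grid: Level 24-26 × Category C = 1440-1590 days.

1440-1590 days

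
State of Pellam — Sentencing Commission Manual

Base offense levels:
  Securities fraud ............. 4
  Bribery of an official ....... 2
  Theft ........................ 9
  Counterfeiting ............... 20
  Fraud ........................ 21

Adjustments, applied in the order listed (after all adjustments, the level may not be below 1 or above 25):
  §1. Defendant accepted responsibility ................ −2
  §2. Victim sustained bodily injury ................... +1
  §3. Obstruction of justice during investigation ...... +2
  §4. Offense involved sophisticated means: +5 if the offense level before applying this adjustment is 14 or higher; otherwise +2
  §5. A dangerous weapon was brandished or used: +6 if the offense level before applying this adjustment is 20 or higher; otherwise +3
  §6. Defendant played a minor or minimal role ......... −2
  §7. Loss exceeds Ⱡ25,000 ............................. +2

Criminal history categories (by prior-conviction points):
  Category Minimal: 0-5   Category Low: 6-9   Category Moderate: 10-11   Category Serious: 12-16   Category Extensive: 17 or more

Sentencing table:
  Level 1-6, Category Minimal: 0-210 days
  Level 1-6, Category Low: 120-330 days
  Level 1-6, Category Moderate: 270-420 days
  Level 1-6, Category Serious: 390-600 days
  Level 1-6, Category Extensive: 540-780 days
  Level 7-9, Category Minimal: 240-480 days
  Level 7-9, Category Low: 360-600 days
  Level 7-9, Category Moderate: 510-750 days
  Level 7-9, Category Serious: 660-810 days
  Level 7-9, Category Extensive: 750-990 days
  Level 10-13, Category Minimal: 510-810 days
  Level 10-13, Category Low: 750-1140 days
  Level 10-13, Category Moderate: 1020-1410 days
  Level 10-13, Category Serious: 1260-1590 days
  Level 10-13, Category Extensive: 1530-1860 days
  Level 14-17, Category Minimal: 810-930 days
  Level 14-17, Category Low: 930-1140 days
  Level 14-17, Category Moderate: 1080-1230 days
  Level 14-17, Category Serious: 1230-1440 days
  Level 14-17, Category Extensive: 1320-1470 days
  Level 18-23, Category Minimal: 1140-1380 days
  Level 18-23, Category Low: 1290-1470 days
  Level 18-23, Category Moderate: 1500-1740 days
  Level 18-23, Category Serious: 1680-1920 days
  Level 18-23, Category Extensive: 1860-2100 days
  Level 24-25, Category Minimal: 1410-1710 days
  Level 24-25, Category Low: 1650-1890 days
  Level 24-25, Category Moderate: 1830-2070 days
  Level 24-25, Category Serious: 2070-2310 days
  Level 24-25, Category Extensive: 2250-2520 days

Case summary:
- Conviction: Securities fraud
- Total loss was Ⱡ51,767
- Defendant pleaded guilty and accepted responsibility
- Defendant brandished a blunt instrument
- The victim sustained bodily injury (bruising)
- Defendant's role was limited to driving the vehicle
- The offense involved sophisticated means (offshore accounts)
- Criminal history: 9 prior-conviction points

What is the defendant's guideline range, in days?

360-600 days

Base offense level for securities fraud: 4.
§1 applies: 4 − 2 = 2.
§2 applies: 2 + 1 = 3.
§4 applies (level before this adjustment is 3 < 14, so +2): 3 + 2 = 5.
§5 applies (level before this adjustment is 5 < 20, so +3): 5 + 3 = 8.
§6 applies: 8 − 2 = 6.
§7 applies: 6 + 2 = 8.
Final offense level: 8.
Criminal history: 9 prior points → Category Low (6-9).
Level 8 falls in the 7-9 band.
Grid: Level 7-9 × Category Low = 360-600 days.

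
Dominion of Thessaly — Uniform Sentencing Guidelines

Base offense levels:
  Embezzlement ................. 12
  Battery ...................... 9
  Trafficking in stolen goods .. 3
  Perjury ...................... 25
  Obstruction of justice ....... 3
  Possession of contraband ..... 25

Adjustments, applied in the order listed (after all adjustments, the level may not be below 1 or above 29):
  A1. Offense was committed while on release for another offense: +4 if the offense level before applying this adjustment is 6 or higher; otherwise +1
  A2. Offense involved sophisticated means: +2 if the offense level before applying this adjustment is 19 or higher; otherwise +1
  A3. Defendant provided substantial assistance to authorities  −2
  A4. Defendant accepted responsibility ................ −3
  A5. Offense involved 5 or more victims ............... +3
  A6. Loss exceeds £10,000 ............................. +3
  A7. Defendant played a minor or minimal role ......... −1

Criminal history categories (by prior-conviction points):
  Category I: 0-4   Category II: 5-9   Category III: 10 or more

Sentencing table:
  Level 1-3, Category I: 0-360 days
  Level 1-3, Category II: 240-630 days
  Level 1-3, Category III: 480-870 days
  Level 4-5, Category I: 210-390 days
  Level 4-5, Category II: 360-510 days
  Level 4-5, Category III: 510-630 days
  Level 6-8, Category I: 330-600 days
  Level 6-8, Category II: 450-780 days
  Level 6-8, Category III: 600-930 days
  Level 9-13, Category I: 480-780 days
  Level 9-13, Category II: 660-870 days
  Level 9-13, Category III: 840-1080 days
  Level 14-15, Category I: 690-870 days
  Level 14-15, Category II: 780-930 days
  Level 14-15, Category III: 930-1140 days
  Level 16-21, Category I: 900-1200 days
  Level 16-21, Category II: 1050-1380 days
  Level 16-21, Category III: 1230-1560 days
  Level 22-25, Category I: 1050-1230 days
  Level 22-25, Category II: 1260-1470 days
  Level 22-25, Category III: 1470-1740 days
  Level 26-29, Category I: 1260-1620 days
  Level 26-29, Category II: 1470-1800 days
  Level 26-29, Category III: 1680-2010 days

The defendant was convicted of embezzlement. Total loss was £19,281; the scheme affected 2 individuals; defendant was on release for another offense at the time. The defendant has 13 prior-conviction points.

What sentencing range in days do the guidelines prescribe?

Base offense level for embezzlement: 12.
A1 applies (level before this adjustment is 12 ≥ 6, so +4): 12 + 4 = 16.
A3 does not apply.
A4 does not apply.
A5 does not apply.
A6 applies: 16 + 3 = 19.
A7 does not apply.
Final offense level: 19.
Criminal history: 13 prior points → Category III (10+).
Level 19 falls in the 16-21 band.
Grid: Level 16-21 × Category III = 1230-1560 days.

1230-1560 days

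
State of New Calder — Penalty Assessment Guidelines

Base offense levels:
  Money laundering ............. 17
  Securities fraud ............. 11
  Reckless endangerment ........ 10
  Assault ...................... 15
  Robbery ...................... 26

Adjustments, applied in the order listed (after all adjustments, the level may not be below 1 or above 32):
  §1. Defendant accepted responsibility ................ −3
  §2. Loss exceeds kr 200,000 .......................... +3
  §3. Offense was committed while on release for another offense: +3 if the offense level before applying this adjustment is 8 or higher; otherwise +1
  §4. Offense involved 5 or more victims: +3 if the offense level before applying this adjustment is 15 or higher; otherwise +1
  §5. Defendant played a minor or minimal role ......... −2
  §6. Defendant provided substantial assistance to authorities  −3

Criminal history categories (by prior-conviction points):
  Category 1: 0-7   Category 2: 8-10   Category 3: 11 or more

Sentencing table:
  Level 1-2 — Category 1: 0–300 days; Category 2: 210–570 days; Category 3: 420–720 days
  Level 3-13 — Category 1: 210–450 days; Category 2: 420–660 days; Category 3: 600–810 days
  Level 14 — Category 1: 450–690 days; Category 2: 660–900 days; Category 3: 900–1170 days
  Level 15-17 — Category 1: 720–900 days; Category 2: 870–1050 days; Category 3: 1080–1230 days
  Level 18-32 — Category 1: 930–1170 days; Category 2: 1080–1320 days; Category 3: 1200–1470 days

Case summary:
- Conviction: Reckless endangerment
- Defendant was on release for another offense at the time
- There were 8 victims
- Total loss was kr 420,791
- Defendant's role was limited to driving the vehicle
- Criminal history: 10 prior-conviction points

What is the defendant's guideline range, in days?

Base offense level for reckless endangerment: 10.
§2 applies: 10 + 3 = 13.
§3 applies (level before this adjustment is 13 ≥ 8, so +3): 13 + 3 = 16.
§4 applies (level before this adjustment is 16 ≥ 15, so +3): 16 + 3 = 19.
§5 applies: 19 − 2 = 17.
§6 does not apply.
Final offense level: 17.
Criminal history: 10 prior points → Category 2 (8-10).
Level 17 falls in the 15-17 band.
Grid: Level 15-17 × Category 2 = 870-1050 days.

870-1050 days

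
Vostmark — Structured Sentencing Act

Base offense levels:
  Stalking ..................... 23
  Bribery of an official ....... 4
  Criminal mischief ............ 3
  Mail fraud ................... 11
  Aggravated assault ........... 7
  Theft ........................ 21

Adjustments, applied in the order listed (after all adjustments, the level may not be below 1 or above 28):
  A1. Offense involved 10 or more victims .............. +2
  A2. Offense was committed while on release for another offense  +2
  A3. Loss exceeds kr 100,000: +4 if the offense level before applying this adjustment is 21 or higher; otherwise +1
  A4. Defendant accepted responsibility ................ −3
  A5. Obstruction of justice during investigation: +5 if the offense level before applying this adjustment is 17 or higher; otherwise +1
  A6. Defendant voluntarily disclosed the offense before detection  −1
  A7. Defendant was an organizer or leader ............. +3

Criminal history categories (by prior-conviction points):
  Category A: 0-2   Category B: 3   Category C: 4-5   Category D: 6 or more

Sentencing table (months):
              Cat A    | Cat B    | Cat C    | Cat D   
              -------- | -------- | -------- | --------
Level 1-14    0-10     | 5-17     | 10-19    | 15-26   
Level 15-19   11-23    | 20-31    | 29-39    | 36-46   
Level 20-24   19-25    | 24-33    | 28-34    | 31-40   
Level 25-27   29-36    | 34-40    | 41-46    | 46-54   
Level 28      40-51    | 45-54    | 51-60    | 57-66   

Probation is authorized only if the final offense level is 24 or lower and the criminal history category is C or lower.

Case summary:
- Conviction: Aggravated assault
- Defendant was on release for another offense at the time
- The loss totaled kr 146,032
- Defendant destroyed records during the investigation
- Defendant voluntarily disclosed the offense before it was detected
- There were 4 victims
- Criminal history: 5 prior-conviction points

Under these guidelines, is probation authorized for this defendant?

Base offense level for aggravated assault: 7.
A1 does not apply.
A2 applies: 7 + 2 = 9.
A3 applies (level before this adjustment is 9 < 21, so +1): 9 + 1 = 10.
A4 does not apply.
A5 applies (level before this adjustment is 10 < 17, so +1): 10 + 1 = 11.
A6 applies: 11 − 1 = 10.
A7 does not apply.
Final offense level: 10.
Criminal history: 5 prior points → Category C (4-5).
Level 10 falls in the 1-14 band.
Grid: Level 1-14 × Category C = 10-19 months.
Probation check: level 10 ≤ 24 and category C ≤ C → eligible.

Yes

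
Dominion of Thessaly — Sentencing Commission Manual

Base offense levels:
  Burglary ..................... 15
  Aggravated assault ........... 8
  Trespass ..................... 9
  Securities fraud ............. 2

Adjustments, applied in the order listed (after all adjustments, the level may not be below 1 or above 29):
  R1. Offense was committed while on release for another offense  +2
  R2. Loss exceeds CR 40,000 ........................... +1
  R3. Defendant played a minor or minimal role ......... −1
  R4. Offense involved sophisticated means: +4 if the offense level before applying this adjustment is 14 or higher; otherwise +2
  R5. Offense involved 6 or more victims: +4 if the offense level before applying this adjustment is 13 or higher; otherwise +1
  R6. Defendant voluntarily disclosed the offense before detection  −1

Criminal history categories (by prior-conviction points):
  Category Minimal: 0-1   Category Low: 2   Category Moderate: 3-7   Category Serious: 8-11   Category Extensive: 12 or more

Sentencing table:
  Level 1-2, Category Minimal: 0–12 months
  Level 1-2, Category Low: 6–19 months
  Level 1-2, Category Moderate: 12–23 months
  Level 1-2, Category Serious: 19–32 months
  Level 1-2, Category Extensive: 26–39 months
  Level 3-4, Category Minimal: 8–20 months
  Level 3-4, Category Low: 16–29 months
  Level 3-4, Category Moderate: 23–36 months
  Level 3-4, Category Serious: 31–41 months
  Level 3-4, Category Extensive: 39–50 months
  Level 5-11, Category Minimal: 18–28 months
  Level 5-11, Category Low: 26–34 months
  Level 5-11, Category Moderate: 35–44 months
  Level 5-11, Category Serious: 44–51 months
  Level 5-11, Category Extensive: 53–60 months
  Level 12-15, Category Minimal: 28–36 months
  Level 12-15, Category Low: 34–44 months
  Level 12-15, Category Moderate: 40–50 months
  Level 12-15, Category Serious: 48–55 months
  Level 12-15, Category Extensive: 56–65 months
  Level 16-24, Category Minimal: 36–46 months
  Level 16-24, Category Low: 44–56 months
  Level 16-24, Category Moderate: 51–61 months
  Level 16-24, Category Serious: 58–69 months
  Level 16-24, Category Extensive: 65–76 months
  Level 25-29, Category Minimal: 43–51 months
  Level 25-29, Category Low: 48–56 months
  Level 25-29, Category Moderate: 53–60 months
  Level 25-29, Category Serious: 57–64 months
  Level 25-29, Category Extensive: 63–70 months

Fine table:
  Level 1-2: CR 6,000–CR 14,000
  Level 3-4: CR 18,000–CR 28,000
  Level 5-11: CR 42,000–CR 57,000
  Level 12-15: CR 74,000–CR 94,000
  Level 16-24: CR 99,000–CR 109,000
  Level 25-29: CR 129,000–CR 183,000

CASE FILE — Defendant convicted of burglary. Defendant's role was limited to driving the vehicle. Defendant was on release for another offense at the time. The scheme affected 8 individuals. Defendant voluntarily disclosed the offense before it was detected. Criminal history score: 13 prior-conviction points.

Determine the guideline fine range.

CR 99,000–CR 109,000

Base offense level for burglary: 15.
R1 applies: 15 + 2 = 17.
R3 applies: 17 − 1 = 16.
R5 applies (level before this adjustment is 16 ≥ 13, so +4): 16 + 4 = 20.
R6 applies: 20 − 1 = 19.
Final offense level: 19.
Level 19 falls in the 16-24 band.
Fine table: Level 16-24 → CR 99,000–CR 109,000.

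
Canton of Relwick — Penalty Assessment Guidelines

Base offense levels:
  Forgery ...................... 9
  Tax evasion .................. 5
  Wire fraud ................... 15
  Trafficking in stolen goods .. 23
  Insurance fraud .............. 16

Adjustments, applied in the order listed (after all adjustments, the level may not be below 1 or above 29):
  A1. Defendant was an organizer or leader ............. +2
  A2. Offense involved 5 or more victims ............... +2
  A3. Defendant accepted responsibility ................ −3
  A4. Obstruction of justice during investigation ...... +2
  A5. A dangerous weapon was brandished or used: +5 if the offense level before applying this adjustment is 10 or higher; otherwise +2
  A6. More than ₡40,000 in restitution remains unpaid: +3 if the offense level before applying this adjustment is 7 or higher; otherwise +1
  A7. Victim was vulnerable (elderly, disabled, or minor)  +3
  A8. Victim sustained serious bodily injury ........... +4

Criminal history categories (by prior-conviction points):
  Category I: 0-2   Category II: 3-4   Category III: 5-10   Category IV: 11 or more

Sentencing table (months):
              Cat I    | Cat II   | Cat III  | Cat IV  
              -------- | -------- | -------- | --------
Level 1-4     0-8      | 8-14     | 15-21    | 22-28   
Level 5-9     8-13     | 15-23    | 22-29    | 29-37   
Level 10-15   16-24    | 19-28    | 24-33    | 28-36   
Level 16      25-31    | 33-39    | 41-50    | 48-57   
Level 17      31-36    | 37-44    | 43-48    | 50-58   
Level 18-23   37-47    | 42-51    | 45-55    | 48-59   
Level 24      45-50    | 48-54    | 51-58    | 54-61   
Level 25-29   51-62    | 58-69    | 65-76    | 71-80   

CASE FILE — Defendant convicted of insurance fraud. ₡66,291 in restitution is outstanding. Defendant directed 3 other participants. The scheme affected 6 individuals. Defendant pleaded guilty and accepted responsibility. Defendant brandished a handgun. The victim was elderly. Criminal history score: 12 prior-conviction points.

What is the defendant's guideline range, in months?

Base offense level for insurance fraud: 16.
A1 applies: 16 + 2 = 18.
A2 applies: 18 + 2 = 20.
A3 applies: 20 − 3 = 17.
A5 applies (level before this adjustment is 17 ≥ 10, so +5): 17 + 5 = 22.
A6 applies (level before this adjustment is 22 ≥ 7, so +3): 22 + 3 = 25.
A7 applies: 25 + 3 = 28.
A8 does not apply.
Final offense level: 28.
Criminal history: 12 prior points → Category IV (11+).
Level 28 falls in the 25-29 band.
Grid: Level 25-29 × Category IV = 71-80 months.

71-80 months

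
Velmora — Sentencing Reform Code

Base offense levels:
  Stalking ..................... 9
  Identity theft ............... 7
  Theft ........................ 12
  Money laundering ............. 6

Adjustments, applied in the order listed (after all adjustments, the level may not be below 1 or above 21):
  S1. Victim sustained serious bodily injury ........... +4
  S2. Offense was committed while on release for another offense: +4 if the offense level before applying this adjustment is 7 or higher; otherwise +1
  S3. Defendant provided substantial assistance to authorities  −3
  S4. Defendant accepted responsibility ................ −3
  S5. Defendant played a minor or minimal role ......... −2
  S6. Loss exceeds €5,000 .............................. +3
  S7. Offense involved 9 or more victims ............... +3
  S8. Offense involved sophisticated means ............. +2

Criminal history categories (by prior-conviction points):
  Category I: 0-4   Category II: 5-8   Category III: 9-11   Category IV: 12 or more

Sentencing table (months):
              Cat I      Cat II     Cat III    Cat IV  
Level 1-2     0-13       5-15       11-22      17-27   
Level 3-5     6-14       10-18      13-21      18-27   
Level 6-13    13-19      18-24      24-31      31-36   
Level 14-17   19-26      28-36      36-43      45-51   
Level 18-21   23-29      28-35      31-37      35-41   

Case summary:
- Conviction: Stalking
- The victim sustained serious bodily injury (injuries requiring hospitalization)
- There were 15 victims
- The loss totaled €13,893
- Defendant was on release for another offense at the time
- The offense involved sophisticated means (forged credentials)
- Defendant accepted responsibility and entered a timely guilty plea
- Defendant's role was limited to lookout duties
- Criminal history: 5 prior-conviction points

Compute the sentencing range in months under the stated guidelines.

28-35 months

Base offense level for stalking: 9.
S1 applies: 9 + 4 = 13.
S2 applies (level before this adjustment is 13 ≥ 7, so +4): 13 + 4 = 17.
S4 applies: 17 − 3 = 14.
S5 applies: 14 − 2 = 12.
S6 applies: 12 + 3 = 15.
S7 applies: 15 + 3 = 18.
S8 applies: 18 + 2 = 20.
Final offense level: 20.
Criminal history: 5 prior points → Category II (5-8).
Level 20 falls in the 18-21 band.
Grid: Level 18-21 × Category II = 28-35 months.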